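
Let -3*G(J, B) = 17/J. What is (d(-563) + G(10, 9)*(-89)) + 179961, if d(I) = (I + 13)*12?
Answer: 5202343/30 ≈ 1.7341e+5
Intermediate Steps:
G(J, B) = -17/(3*J)
d(I) = 156 + 12*I (d(I) = (13 + I)*12 = 156 + 12*I)
(d(-563) + G(10, 9)*(-89)) + 179961 = ((156 + 12*(-563)) - 17/3/10*(-89)) + 179961 = ((156 - 6756) - 17/3*⅒*(-89)) + 179961 = (-6600 - 17/30*(-89)) + 179961 = (-6600 + 1513/30) + 179961 = -196487/30 + 179961 = 5202343/30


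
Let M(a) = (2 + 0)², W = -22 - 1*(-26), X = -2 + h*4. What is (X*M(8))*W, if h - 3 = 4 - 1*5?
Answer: 96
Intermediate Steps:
h = 2 (h = 3 + (4 - 1*5) = 3 + (4 - 5) = 3 - 1 = 2)
X = 6 (X = -2 + 2*4 = -2 + 8 = 6)
W = 4 (W = -22 + 26 = 4)
M(a) = 4 (M(a) = 2² = 4)
(X*M(8))*W = (6*4)*4 = 24*4 = 96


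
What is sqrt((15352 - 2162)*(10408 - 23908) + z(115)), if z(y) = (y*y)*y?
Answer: 5*I*sqrt(7061765) ≈ 13287.0*I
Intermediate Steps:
z(y) = y**3 (z(y) = y**2*y = y**3)
sqrt((15352 - 2162)*(10408 - 23908) + z(115)) = sqrt((15352 - 2162)*(10408 - 23908) + 115**3) = sqrt(13190*(-13500) + 1520875) = sqrt(-178065000 + 1520875) = sqrt(-176544125) = 5*I*sqrt(7061765)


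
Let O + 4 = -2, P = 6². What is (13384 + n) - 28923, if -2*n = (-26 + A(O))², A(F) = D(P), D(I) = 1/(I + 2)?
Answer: -45850801/2888 ≈ -15876.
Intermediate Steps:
P = 36
D(I) = 1/(2 + I)
O = -6 (O = -4 - 2 = -6)
A(F) = 1/38 (A(F) = 1/(2 + 36) = 1/38)
n = -974169/2888 (n = -(-26 + 1/38)²/2 = -(-987/38)²/2 = -½*974169/1444 = -974169/2888 ≈ -337.32)
(13384 + n) - 28923 = (13384 - 974169/2888) - 28923 = 37678823/2888 - 28923 = -45850801/2888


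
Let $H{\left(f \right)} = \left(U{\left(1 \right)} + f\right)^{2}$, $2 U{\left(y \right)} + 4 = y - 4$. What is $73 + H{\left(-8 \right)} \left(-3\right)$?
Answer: $- \frac{1295}{4} \approx -323.75$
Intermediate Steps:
$U{\left(y \right)} = -4 + \frac{y}{2}$ ($U{\left(y \right)} = -2 + \frac{y - 4}{2} = -2 + \frac{-4 + y}{2} = -2 + \left(-2 + \frac{y}{2}\right) = -4 + \frac{y}{2}$)
$H{\left(f \right)} = \left(- \frac{7}{2} + f\right)^{2}$ ($H{\left(f \right)} = \left(\left(-4 + \frac{1}{2} \cdot 1\right) + f\right)^{2} = \left(\left(-4 + \frac{1}{2}\right) + f\right)^{2} = \left(- \frac{7}{2} + f\right)^{2}$)
$73 + H{\left(-8 \right)} \left(-3\right) = 73 + \frac{\left(-7 + 2 \left(-8\right)\right)^{2}}{4} \left(-3\right) = 73 + \frac{\left(-7 - 16\right)^{2}}{4} \left(-3\right) = 73 + \frac{\left(-23\right)^{2}}{4} \left(-3\right) = 73 + \frac{1}{4} \cdot 529 \left(-3\right) = 73 + \frac{529}{4} \left(-3\right) = 73 - \frac{1587}{4} = - \frac{1295}{4}$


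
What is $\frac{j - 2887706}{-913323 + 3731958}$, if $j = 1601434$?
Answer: $- \frac{1286272}{2818635} \approx -0.45635$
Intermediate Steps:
$\frac{j - 2887706}{-913323 + 3731958} = \frac{1601434 - 2887706}{-913323 + 3731958} = - \frac{1286272}{2818635}$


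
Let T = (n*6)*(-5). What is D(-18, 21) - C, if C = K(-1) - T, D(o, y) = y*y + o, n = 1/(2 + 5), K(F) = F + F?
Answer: 2945/7 ≈ 420.71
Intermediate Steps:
K(F) = 2*F
n = ⅐ (n = 1/7 = ⅐ ≈ 0.14286)
T = -30/7 (T = ((⅐)*6)*(-5) = (6/7)*(-5) = -30/7 ≈ -4.2857)
D(o, y) = o + y² (D(o, y) = y² + o = o + y²)
C = 16/7 (C = 2*(-1) - 1*(-30/7) = -2 + 30/7 = 16/7 ≈ 2.2857)
D(-18, 21) - C = (-18 + 21²) - 1*16/7 = (-18 + 441) - 16/7 = 423 - 16/7 = 2945/7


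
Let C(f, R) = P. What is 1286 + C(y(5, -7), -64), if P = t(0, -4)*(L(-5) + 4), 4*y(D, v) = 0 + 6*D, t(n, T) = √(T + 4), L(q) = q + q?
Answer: 1286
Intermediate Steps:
L(q) = 2*q
t(n, T) = √(4 + T)
y(D, v) = 3*D/2 (y(D, v) = (0 + 6*D)/4 = (6*D)/4 = 3*D/2)
P = 0 (P = √(4 - 4)*(2*(-5) + 4) = √0*(-10 + 4) = 0*(-6) = 0)
C(f, R) = 0
1286 + C(y(5, -7), -64) = 1286 + 0 = 1286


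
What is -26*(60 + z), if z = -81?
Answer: 546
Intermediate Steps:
-26*(60 + z) = -26*(60 - 81) = -26*(-21) = 546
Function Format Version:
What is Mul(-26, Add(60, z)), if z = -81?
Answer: 546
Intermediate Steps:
Mul(-26, Add(60, z)) = Mul(-26, Add(60, -81)) = Mul(-26, -21) = 546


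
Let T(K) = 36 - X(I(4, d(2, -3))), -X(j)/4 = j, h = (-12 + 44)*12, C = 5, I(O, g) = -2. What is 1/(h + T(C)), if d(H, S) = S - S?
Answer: 1/412 ≈ 0.0024272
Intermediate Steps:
d(H, S) = 0
h = 384 (h = 32*12 = 384)
X(j) = -4*j
T(K) = 28 (T(K) = 36 - (-4)*(-2) = 36 - 1*8 = 36 - 8 = 28)
1/(h + T(C)) = 1/(384 + 28) = 1/412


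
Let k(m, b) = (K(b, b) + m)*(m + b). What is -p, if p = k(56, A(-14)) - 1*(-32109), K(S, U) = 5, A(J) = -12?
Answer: -34793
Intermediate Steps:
k(m, b) = (5 + m)*(b + m) (k(m, b) = (5 + m)*(m + b) = (5 + m)*(b + m))
p = 34793 (p = (56² + 5*(-12) + 5*56 - 12*56) - 1*(-32109) = (3136 - 60 + 280 - 672) + 32109 = 2684 + 32109 = 34793)
-p = -1*34793 = -34793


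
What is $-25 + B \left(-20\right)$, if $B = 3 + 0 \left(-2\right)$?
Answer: $-85$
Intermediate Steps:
$B = 3$ ($B = 3 + 0 = 3$)
$-25 + B \left(-20\right) = -25 + 3 \left(-20\right) = -25 - 60 = -85$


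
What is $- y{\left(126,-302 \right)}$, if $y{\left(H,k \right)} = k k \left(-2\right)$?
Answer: $182408$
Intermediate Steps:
$y{\left(H,k \right)} = - 2 k^{2}$ ($y{\left(H,k \right)} = k^{2} \left(-2\right) = - 2 k^{2}$)
$- y{\left(126,-302 \right)} = - \left(-2\right) \left(-302\right)^{2} = - \left(-2\right) 91204 = \left(-1\right) \left(-182408\right) = 182408$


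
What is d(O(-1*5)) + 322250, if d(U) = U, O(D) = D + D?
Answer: 322240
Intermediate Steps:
O(D) = 2*D
d(O(-1*5)) + 322250 = 2*(-1*5) + 322250 = 2*(-5) + 322250 = -10 + 322250 = 322240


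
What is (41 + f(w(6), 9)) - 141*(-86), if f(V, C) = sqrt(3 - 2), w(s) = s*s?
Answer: 12168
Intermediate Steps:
w(s) = s**2
f(V, C) = 1 (f(V, C) = sqrt(1) = 1)
(41 + f(w(6), 9)) - 141*(-86) = (41 + 1) - 141*(-86) = 42 + 12126 = 12168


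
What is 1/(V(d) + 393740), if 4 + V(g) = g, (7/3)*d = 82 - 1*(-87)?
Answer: 7/2756659 ≈ 2.5393e-6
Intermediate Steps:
d = 507/7 (d = 3*(82 - 1*(-87))/7 = 3*(82 + 87)/7 = (3/7)*169 = 507/7 ≈ 72.429)
V(g) = -4 + g
1/(V(d) + 393740) = 1/((-4 + 507/7) + 393740) = 1/(479/7 + 393740) = 1/(2756659/7) = 7/2756659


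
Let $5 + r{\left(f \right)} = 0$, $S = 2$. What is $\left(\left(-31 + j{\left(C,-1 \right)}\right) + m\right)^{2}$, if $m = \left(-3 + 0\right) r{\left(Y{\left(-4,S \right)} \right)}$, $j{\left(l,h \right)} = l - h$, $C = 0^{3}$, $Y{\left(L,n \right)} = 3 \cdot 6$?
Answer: $225$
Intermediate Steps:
$Y{\left(L,n \right)} = 18$
$C = 0$
$r{\left(f \right)} = -5$ ($r{\left(f \right)} = -5 + 0 = -5$)
$m = 15$ ($m = \left(-3 + 0\right) \left(-5\right) = \left(-3\right) \left(-5\right) = 15$)
$\left(\left(-31 + j{\left(C,-1 \right)}\right) + m\right)^{2} = \left(\left(-31 + \left(0 - -1\right)\right) + 15\right)^{2} = \left(\left(-31 + \left(0 + 1\right)\right) + 15\right)^{2} = \left(\left(-31 + 1\right) + 15\right)^{2} = \left(-30 + 15\right)^{2} = \left(-15\right)^{2} = 225$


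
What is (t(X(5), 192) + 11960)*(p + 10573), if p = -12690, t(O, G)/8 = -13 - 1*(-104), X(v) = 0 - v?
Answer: -26860496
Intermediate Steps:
X(v) = -v
t(O, G) = 728 (t(O, G) = 8*(-13 - 1*(-104)) = 8*(-13 + 104) = 8*91 = 728)
(t(X(5), 192) + 11960)*(p + 10573) = (728 + 11960)*(-12690 + 10573) = 12688*(-2117) = -26860496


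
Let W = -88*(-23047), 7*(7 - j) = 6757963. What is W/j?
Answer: -7098476/3378957 ≈ -2.1008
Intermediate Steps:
j = -6757914/7 (j = 7 - 1/7*6757963 = 7 - 6757963/7 = -6757914/7 ≈ -9.6542e+5)
W = 2028136
W/j = 2028136/(-6757914/7) = 2028136*(-7/6757914) = -7098476/3378957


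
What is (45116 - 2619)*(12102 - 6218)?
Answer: 250052348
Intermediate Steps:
(45116 - 2619)*(12102 - 6218) = 42497*5884 = 250052348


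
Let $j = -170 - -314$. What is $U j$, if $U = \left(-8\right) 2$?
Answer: $-2304$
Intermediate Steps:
$j = 144$ ($j = -170 + 314 = 144$)
$U = -16$
$U j = \left(-16\right) 144 = -2304$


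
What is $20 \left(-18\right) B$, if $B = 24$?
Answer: $-8640$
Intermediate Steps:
$20 \left(-18\right) B = 20 \left(-18\right) 24 = \left(-360\right) 24 = -8640$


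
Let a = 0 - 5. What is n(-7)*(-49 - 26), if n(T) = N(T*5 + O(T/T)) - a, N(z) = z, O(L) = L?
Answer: 2175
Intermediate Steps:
a = -5
n(T) = 6 + 5*T (n(T) = (T*5 + T/T) - 1*(-5) = (5*T + 1) + 5 = (1 + 5*T) + 5 = 6 + 5*T)
n(-7)*(-49 - 26) = (6 + 5*(-7))*(-49 - 26) = (6 - 35)*(-75) = -29*(-75) = 2175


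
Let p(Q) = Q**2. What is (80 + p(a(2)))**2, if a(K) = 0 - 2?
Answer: 7056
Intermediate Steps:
a(K) = -2
(80 + p(a(2)))**2 = (80 + (-2)**2)**2 = (80 + 4)**2 = 84**2 = 7056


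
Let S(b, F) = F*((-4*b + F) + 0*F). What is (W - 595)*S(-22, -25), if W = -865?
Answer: 2299500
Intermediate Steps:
S(b, F) = F*(F - 4*b) (S(b, F) = F*((F - 4*b) + 0) = F*(F - 4*b))
(W - 595)*S(-22, -25) = (-865 - 595)*(-25*(-25 - 4*(-22))) = -(-36500)*(-25 + 88) = -(-36500)*63 = -1460*(-1575) = 2299500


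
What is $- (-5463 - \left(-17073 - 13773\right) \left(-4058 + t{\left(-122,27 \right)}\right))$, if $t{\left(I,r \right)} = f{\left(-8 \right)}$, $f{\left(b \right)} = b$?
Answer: $125425299$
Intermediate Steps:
$t{\left(I,r \right)} = -8$
$- (-5463 - \left(-17073 - 13773\right) \left(-4058 + t{\left(-122,27 \right)}\right)) = - (-5463 - \left(-17073 - 13773\right) \left(-4058 - 8\right)) = - (-5463 - \left(-30846\right) \left(-4066\right)) = - (-5463 - 125419836) = \left(-1\right) \left(-125425299\right) = 125425299$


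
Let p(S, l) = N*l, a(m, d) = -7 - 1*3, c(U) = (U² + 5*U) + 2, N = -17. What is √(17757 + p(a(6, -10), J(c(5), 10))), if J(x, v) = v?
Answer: √17587 ≈ 132.62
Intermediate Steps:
c(U) = 2 + U² + 5*U
a(m, d) = -10 (a(m, d) = -7 - 3 = -10)
p(S, l) = -17*l
√(17757 + p(a(6, -10), J(c(5), 10))) = √(17757 - 17*10) = √(17757 - 170) = √17587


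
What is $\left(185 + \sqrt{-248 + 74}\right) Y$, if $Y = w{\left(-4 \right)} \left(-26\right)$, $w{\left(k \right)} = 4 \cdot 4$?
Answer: $-76960 - 416 i \sqrt{174} \approx -76960.0 - 5487.4 i$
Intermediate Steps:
$w{\left(k \right)} = 16$
$Y = -416$ ($Y = 16 \left(-26\right) = -416$)
$\left(185 + \sqrt{-248 + 74}\right) Y = \left(185 + \sqrt{-248 + 74}\right) \left(-416\right) = \left(185 + \sqrt{-174}\right) \left(-416\right) = \left(185 + i \sqrt{174}\right) \left(-416\right) = -76960 - 416 i \sqrt{174}$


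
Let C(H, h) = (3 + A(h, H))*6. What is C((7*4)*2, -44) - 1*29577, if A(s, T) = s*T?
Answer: -44343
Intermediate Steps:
A(s, T) = T*s
C(H, h) = 18 + 6*H*h (C(H, h) = (3 + H*h)*6 = 18 + 6*H*h)
C((7*4)*2, -44) - 1*29577 = (18 + 6*((7*4)*2)*(-44)) - 1*29577 = (18 + 6*(28*2)*(-44)) - 29577 = (18 + 6*56*(-44)) - 29577 = (18 - 14784) - 29577 = -14766 - 29577 = -44343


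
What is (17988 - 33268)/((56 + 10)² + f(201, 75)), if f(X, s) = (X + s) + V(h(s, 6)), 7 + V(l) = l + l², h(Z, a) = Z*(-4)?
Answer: -3056/18865 ≈ -0.16199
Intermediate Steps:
h(Z, a) = -4*Z
V(l) = -7 + l + l² (V(l) = -7 + (l + l²) = -7 + l + l²)
f(X, s) = -7 + X - 3*s + 16*s² (f(X, s) = (X + s) + (-7 - 4*s + (-4*s)²) = (X + s) + (-7 - 4*s + 16*s²) = -7 + X - 3*s + 16*s²)
(17988 - 33268)/((56 + 10)² + f(201, 75)) = (17988 - 33268)/((56 + 10)² + (-7 + 201 - 3*75 + 16*75²)) = -15280/(66² + (-7 + 201 - 225 + 16*5625)) = -15280/(4356 + (-7 + 201 - 225 + 90000)) = -15280/(4356 + 89969) = -15280/94325 = -15280*1/94325 = -3056/18865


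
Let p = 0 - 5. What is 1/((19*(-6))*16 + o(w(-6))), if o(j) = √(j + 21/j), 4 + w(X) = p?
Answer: -2736/4990481 - I*√102/9980962 ≈ -0.00054824 - 1.0119e-6*I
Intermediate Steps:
p = -5
w(X) = -9 (w(X) = -4 - 5 = -9)
1/((19*(-6))*16 + o(w(-6))) = 1/((19*(-6))*16 + √(-9 + 21/(-9))) = 1/(-114*16 + √(-9 + 21*(-⅑))) = 1/(-1824 + √(-9 - 7/3)) = 1/(-1824 + √(-34/3)) = 1/(-1824 + I*√102/3)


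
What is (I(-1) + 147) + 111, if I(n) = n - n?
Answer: 258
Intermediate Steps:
I(n) = 0
(I(-1) + 147) + 111 = (0 + 147) + 111 = 147 + 111 = 258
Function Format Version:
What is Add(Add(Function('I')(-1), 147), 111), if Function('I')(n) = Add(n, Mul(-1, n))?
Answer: 258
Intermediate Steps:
Function('I')(n) = 0
Add(Add(Function('I')(-1), 147), 111) = Add(Add(0, 147), 111) = Add(147, 111) = 258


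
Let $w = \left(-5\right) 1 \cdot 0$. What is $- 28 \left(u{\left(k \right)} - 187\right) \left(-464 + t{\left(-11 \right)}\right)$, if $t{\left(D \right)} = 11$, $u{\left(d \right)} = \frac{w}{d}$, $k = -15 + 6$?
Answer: $-2371908$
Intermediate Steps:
$k = -9$
$w = 0$ ($w = \left(-5\right) 0 = 0$)
$u{\left(d \right)} = 0$ ($u{\left(d \right)} = \frac{0}{d} = 0$)
$- 28 \left(u{\left(k \right)} - 187\right) \left(-464 + t{\left(-11 \right)}\right) = - 28 \left(0 - 187\right) \left(-464 + 11\right) = - 28 \left(\left(-187\right) \left(-453\right)\right) = \left(-28\right) 84711 = -2371908$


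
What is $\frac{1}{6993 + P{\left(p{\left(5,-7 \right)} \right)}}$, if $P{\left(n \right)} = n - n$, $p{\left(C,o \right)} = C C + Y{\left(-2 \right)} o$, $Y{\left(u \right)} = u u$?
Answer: $\frac{1}{6993} \approx 0.000143$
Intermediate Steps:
$Y{\left(u \right)} = u^{2}$
$p{\left(C,o \right)} = C^{2} + 4 o$ ($p{\left(C,o \right)} = C C + \left(-2\right)^{2} o = C^{2} + 4 o$)
$P{\left(n \right)} = 0$
$\frac{1}{6993 + P{\left(p{\left(5,-7 \right)} \right)}} = \frac{1}{6993 + 0} = \frac{1}{6993}$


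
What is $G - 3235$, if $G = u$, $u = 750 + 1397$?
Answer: $-1088$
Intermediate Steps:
$u = 2147$
$G = 2147$
$G - 3235 = 2147 - 3235 = -1088$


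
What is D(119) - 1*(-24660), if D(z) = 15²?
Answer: 24885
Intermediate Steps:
D(z) = 225
D(119) - 1*(-24660) = 225 - 1*(-24660) = 225 + 24660 = 24885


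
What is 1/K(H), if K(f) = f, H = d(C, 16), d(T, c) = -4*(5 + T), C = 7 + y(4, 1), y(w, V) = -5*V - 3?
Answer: -1/16 ≈ -0.062500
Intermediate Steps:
y(w, V) = -3 - 5*V
C = -1 (C = 7 + (-3 - 5*1) = 7 + (-3 - 5) = 7 - 8 = -1)
d(T, c) = -20 - 4*T
H = -16 (H = -20 - 4*(-1) = -20 + 4 = -16)
1/K(H) = 1/(-16) = -1/16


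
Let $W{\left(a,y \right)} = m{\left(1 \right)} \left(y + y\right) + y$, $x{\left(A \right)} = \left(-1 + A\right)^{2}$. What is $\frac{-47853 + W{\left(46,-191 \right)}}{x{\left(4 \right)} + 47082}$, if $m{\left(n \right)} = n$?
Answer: $- \frac{16142}{15697} \approx -1.0283$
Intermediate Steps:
$W{\left(a,y \right)} = 3 y$ ($W{\left(a,y \right)} = 1 \left(y + y\right) + y = 1 \cdot 2 y + y = 2 y + y = 3 y$)
$\frac{-47853 + W{\left(46,-191 \right)}}{x{\left(4 \right)} + 47082} = \frac{-47853 + 3 \left(-191\right)}{\left(-1 + 4\right)^{2} + 47082} = \frac{-47853 - 573}{3^{2} + 47082} = - \frac{48426}{9 + 47082} = - \frac{48426}{47091} = \left(-48426\right) \frac{1}{47091} = - \frac{16142}{15697}$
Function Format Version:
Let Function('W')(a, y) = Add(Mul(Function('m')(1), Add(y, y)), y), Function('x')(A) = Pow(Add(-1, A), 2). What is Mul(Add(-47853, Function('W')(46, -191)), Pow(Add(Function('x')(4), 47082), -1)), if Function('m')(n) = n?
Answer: Rational(-16142, 15697) ≈ -1.0283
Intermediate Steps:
Function('W')(a, y) = Mul(3, y) (Function('W')(a, y) = Add(Mul(1, Add(y, y)), y) = Add(Mul(1, Mul(2, y)), y) = Add(Mul(2, y), y) = Mul(3, y))
Mul(Add(-47853, Function('W')(46, -191)), Pow(Add(Function('x')(4), 47082), -1)) = Mul(Add(-47853, Mul(3, -191)), Pow(Add(Pow(Add(-1, 4), 2), 47082), -1)) = Mul(Add(-47853, -573), Pow(Add(Pow(3, 2), 47082), -1)) = Mul(-48426, Pow(Add(9, 47082), -1)) = Mul(-48426, Pow(47091, -1)) = Mul(-48426, Rational(1, 47091)) = Rational(-16142, 15697)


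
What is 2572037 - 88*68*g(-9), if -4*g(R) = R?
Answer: 2558573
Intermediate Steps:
g(R) = -R/4
2572037 - 88*68*g(-9) = 2572037 - 88*68*(-¼*(-9)) = 2572037 - 5984*9/4 = 2572037 - 1*13464 = 2572037 - 13464 = 2558573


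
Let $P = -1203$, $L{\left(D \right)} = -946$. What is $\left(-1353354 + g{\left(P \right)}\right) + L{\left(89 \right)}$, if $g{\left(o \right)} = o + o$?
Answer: $-1356706$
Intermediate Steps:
$g{\left(o \right)} = 2 o$
$\left(-1353354 + g{\left(P \right)}\right) + L{\left(89 \right)} = \left(-1353354 + 2 \left(-1203\right)\right) - 946 = \left(-1353354 - 2406\right) - 946 = -1355760 - 946 = -1356706$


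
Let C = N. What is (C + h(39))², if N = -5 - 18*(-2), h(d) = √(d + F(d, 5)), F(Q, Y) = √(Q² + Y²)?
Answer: (31 + √(39 + √1546))² ≈ 1588.0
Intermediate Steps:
h(d) = √(d + √(25 + d²)) (h(d) = √(d + √(d² + 5²)) = √(d + √(d² + 25)) = √(d + √(25 + d²)))
N = 31 (N = -5 + 36 = 31)
C = 31
(C + h(39))² = (31 + √(39 + √(25 + 39²)))² = (31 + √(39 + √(25 + 1521)))² = (31 + √(39 + √1546))²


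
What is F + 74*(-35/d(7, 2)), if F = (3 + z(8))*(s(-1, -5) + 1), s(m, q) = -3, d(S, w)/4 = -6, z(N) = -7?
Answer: 1391/12 ≈ 115.92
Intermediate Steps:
d(S, w) = -24 (d(S, w) = 4*(-6) = -24)
F = 8 (F = (3 - 7)*(-3 + 1) = -4*(-2) = 8)
F + 74*(-35/d(7, 2)) = 8 + 74*(-35/(-24)) = 8 + 74*(-35*(-1/24)) = 8 + 74*(35/24) = 8 + 1295/12 = 1391/12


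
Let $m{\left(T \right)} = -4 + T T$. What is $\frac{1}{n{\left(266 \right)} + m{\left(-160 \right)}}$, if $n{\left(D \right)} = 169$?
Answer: $\frac{1}{25765} \approx 3.8812 \cdot 10^{-5}$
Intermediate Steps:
$m{\left(T \right)} = -4 + T^{2}$
$\frac{1}{n{\left(266 \right)} + m{\left(-160 \right)}} = \frac{1}{169 - \left(4 - \left(-160\right)^{2}\right)} = \frac{1}{169 + \left(-4 + 25600\right)} = \frac{1}{169 + 25596} = \frac{1}{25765}$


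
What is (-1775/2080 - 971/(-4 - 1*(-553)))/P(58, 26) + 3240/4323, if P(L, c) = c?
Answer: 5550107249/8556634944 ≈ 0.64863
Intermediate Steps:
(-1775/2080 - 971/(-4 - 1*(-553)))/P(58, 26) + 3240/4323 = (-1775/2080 - 971/(-4 - 1*(-553)))/26 + 3240/4323 = (-1775*1/2080 - 971/(-4 + 553))*(1/26) + 3240*(1/4323) = (-355/416 - 971/549)*(1/26) + 1080/1441 = -598831/228384*1/26 + 1080/1441 = -598831/5937984 + 1080/1441 = 5550107249/8556634944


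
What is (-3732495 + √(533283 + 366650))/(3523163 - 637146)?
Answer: -3732495/2886017 + √899933/2886017 ≈ -1.2930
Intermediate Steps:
(-3732495 + √(533283 + 366650))/(3523163 - 637146) = (-3732495 + √899933)/2886017 = (-3732495 + √899933)*(1/2886017) = -3732495/2886017 + √899933/2886017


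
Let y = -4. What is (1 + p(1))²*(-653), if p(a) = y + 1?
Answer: -2612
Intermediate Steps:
p(a) = -3 (p(a) = -4 + 1 = -3)
(1 + p(1))²*(-653) = (1 - 3)²*(-653) = (-2)²*(-653) = 4*(-653) = -2612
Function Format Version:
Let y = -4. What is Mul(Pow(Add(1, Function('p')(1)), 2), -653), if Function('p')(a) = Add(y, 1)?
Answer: -2612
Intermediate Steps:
Function('p')(a) = -3 (Function('p')(a) = Add(-4, 1) = -3)
Mul(Pow(Add(1, Function('p')(1)), 2), -653) = Mul(Pow(Add(1, -3), 2), -653) = Mul(Pow(-2, 2), -653) = Mul(4, -653) = -2612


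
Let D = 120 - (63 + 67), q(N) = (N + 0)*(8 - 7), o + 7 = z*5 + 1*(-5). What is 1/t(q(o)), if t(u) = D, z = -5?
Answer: -⅒ ≈ -0.10000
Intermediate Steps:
o = -37 (o = -7 + (-5*5 + 1*(-5)) = -7 + (-25 - 5) = -7 - 30 = -37)
q(N) = N (q(N) = N*1 = N)
D = -10 (D = 120 - 1*130 = 120 - 130 = -10)
t(u) = -10
1/t(q(o)) = 1/(-10) = -⅒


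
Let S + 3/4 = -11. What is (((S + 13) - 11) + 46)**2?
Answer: 21025/16 ≈ 1314.1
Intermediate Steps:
S = -47/4 (S = -3/4 - 11 = -47/4 ≈ -11.750)
(((S + 13) - 11) + 46)**2 = (((-47/4 + 13) - 11) + 46)**2 = ((5/4 - 11) + 46)**2 = (-39/4 + 46)**2 = (145/4)**2 = 21025/16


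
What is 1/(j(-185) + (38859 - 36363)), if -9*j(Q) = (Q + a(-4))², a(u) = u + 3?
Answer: -1/1348 ≈ -0.00074184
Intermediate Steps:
a(u) = 3 + u
j(Q) = -(-1 + Q)²/9 (j(Q) = -(Q + (3 - 4))²/9 = -(Q - 1)²/9 = -(-1 + Q)²/9)
1/(j(-185) + (38859 - 36363)) = 1/(-(-1 - 185)²/9 + (38859 - 36363)) = 1/(-⅑*(-186)² + 2496) = 1/(-⅑*34596 + 2496) = 1/(-3844 + 2496) = 1/(-1348) = -1/1348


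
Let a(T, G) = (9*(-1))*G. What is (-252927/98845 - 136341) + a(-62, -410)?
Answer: -13112141022/98845 ≈ -1.3265e+5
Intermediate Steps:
a(T, G) = -9*G
(-252927/98845 - 136341) + a(-62, -410) = (-252927/98845 - 136341) - 9*(-410) = (-252927*1/98845 - 136341) + 3690 = (-252927/98845 - 136341) + 3690 = -13476879072/98845 + 3690 = -13112141022/98845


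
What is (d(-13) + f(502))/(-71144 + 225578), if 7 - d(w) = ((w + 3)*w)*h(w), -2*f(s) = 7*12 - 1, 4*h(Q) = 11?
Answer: -28/11031 ≈ -0.0025383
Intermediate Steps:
h(Q) = 11/4 (h(Q) = (1/4)*11 = 11/4)
f(s) = -83/2 (f(s) = -(7*12 - 1)/2 = -(84 - 1)/2 = -1/2*83 = -83/2)
d(w) = 7 - 11*w*(3 + w)/4 (d(w) = 7 - (w + 3)*w*11/4 = 7 - (3 + w)*w*11/4 = 7 - w*(3 + w)*11/4 = 7 - 11*w*(3 + w)/4)
(d(-13) + f(502))/(-71144 + 225578) = ((7 - 33/4*(-13) - 11/4*(-13)**2) - 83/2)/(-71144 + 225578) = ((7 + 429/4 - 11/4*169) - 83/2)/154434 = ((7 + 429/4 - 1859/4) - 83/2)*(1/154434) = (-701/2 - 83/2)*(1/154434) = -392*1/154434 = -28/11031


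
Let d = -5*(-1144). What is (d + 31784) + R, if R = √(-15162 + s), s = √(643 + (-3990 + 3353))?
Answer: 37504 + √(-15162 + √6) ≈ 37504.0 + 123.12*I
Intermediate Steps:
d = 5720
s = √6 (s = √(643 - 637) = √6 ≈ 2.4495)
R = √(-15162 + √6) ≈ 123.12*I
(d + 31784) + R = (5720 + 31784) + √(-15162 + √6) = 37504 + √(-15162 + √6)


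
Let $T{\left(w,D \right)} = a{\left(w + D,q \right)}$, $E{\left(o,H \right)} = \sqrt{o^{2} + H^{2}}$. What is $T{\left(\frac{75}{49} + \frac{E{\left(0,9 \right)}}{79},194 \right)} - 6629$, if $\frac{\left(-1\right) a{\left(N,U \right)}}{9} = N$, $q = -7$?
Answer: $- \frac{32476919}{3871} \approx -8389.8$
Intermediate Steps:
$E{\left(o,H \right)} = \sqrt{H^{2} + o^{2}}$
$a{\left(N,U \right)} = - 9 N$
$T{\left(w,D \right)} = - 9 D - 9 w$ ($T{\left(w,D \right)} = - 9 \left(w + D\right) = - 9 \left(D + w\right) = - 9 D - 9 w$)
$T{\left(\frac{75}{49} + \frac{E{\left(0,9 \right)}}{79},194 \right)} - 6629 = \left(\left(-9\right) 194 - 9 \left(\frac{75}{49} + \frac{\sqrt{9^{2} + 0^{2}}}{79}\right)\right) - 6629 = \left(-1746 - 9 \left(75 \cdot \frac{1}{49} + \sqrt{81 + 0} \cdot \frac{1}{79}\right)\right) - 6629 = \left(-1746 - 9 \left(\frac{75}{49} + \sqrt{81} \cdot \frac{1}{79}\right)\right) - 6629 = \left(-1746 - 9 \left(\frac{75}{49} + 9 \cdot \frac{1}{79}\right)\right) - 6629 = \left(-1746 - 9 \left(\frac{75}{49} + \frac{9}{79}\right)\right) - 6629 = \left(-1746 - \frac{57294}{3871}\right) - 6629 = - \frac{6816060}{3871} - 6629 = - \frac{32476919}{3871}$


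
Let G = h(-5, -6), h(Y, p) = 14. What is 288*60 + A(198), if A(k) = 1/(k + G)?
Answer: 3663361/212 ≈ 17280.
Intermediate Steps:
G = 14
A(k) = 1/(14 + k) (A(k) = 1/(k + 14) = 1/(14 + k))
288*60 + A(198) = 288*60 + 1/(14 + 198) = 17280 + 1/212 = 3663361/212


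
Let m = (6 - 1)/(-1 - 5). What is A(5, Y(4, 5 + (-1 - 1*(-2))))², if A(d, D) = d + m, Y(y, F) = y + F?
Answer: 625/36 ≈ 17.361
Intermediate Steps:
m = -⅚ (m = 5/(-6) = 5*(-⅙) = -⅚ ≈ -0.83333)
Y(y, F) = F + y
A(d, D) = -⅚ + d (A(d, D) = d - ⅚ = -⅚ + d)
A(5, Y(4, 5 + (-1 - 1*(-2))))² = (-⅚ + 5)² = (25/6)² = 625/36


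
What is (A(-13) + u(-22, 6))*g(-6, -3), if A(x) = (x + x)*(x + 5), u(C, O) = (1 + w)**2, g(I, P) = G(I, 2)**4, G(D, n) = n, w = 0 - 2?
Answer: 3344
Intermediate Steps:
w = -2
g(I, P) = 16 (g(I, P) = 2**4 = 16)
u(C, O) = 1 (u(C, O) = (1 - 2)**2 = (-1)**2 = 1)
A(x) = 2*x*(5 + x) (A(x) = (2*x)*(5 + x) = 2*x*(5 + x))
(A(-13) + u(-22, 6))*g(-6, -3) = (2*(-13)*(5 - 13) + 1)*16 = (2*(-13)*(-8) + 1)*16 = (208 + 1)*16 = 209*16 = 3344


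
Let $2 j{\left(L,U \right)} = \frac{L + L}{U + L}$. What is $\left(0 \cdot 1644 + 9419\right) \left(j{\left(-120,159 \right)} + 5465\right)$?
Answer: $\frac{668796095}{13} \approx 5.1446 \cdot 10^{7}$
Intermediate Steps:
$j{\left(L,U \right)} = \frac{L}{L + U}$ ($j{\left(L,U \right)} = \frac{\left(L + L\right) \frac{1}{U + L}}{2} = \frac{2 L \frac{1}{L + U}}{2} = \frac{L}{L + U}$)
$\left(0 \cdot 1644 + 9419\right) \left(j{\left(-120,159 \right)} + 5465\right) = \left(0 \cdot 1644 + 9419\right) \left(- \frac{120}{-120 + 159} + 5465\right) = \left(0 + 9419\right) \left(- \frac{120}{39} + 5465\right) = 9419 \left(\left(-120\right) \frac{1}{39} + 5465\right) = 9419 \left(- \frac{40}{13} + 5465\right) = 9419 \cdot \frac{71005}{13} = \frac{668796095}{13}$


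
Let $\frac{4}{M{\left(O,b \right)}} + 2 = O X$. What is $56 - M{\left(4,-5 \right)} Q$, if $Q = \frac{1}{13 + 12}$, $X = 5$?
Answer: $\frac{12598}{225} \approx 55.991$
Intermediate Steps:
$M{\left(O,b \right)} = \frac{4}{-2 + 5 O}$ ($M{\left(O,b \right)} = \frac{4}{-2 + O 5} = \frac{4}{-2 + 5 O}$)
$Q = \frac{1}{25} \approx 0.04$
$56 - M{\left(4,-5 \right)} Q = 56 - \frac{4}{-2 + 5 \cdot 4} \cdot \frac{1}{25} = 56 - \frac{4}{-2 + 20} \cdot \frac{1}{25} = 56 - \frac{4}{18} \cdot \frac{1}{25} = 56 - 4 \cdot \frac{1}{18} \cdot \frac{1}{25} = 56 - \frac{2}{9} \cdot \frac{1}{25} = 56 - \frac{2}{225} = \frac{12598}{225}$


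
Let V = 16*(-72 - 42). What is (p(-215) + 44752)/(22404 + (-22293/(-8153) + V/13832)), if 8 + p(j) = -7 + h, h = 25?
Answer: 33209957326/16623973719 ≈ 1.9977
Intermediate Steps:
V = -1824 (V = 16*(-114) = -1824)
p(j) = 10 (p(j) = -8 + (-7 + 25) = -8 + 18 = 10)
(p(-215) + 44752)/(22404 + (-22293/(-8153) + V/13832)) = (10 + 44752)/(22404 + (-22293/(-8153) - 1824/13832)) = 44762/(22404 + (-22293*(-1/8153) - 1824*1/13832)) = 44762/(22404 + (22293/8153 - 12/91)) = 44762/(22404 + 1930827/741923) = 44762/(16623973719/741923) = 44762*(741923/16623973719) = 33209957326/16623973719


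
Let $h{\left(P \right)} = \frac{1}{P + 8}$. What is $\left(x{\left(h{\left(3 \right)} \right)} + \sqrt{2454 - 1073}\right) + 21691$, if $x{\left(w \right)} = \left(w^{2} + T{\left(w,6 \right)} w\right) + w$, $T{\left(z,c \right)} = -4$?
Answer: $\frac{2624579}{121} + \sqrt{1381} \approx 21728.0$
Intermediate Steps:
$h{\left(P \right)} = \frac{1}{8 + P}$
$x{\left(w \right)} = w^{2} - 3 w$ ($x{\left(w \right)} = \left(w^{2} - 4 w\right) + w = w^{2} - 3 w$)
$\left(x{\left(h{\left(3 \right)} \right)} + \sqrt{2454 - 1073}\right) + 21691 = \left(\frac{-3 + \frac{1}{8 + 3}}{8 + 3} + \sqrt{2454 - 1073}\right) + 21691 = \left(\frac{-3 + \frac{1}{11}}{11} + \sqrt{1381}\right) + 21691 = \left(\frac{1}{11} \left(- \frac{32}{11}\right) + \sqrt{1381}\right) + 21691 = \left(- \frac{32}{121} + \sqrt{1381}\right) + 21691 = \frac{2624579}{121} + \sqrt{1381}$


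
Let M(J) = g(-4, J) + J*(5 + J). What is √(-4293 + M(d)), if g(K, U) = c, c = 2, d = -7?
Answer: I*√4277 ≈ 65.399*I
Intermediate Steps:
g(K, U) = 2
M(J) = 2 + J*(5 + J)
√(-4293 + M(d)) = √(-4293 + (2 + (-7)² + 5*(-7))) = √(-4293 + (2 + 49 - 35)) = √(-4293 + 16) = √(-4277) = I*√4277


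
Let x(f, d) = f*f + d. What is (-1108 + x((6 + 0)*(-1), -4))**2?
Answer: 1157776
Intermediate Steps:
x(f, d) = d + f**2 (x(f, d) = f**2 + d = d + f**2)
(-1108 + x((6 + 0)*(-1), -4))**2 = (-1108 + (-4 + ((6 + 0)*(-1))**2))**2 = (-1108 + (-4 + (6*(-1))**2))**2 = (-1108 + (-4 + (-6)**2))**2 = (-1108 + (-4 + 36))**2 = (-1108 + 32)**2 = (-1076)**2 = 1157776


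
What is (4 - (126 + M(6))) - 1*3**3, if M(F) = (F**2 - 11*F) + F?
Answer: -125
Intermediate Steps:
M(F) = F**2 - 10*F
(4 - (126 + M(6))) - 1*3**3 = (4 - (126 + 6*(-10 + 6))) - 1*3**3 = (4 - (126 + 6*(-4))) - 1*27 = (4 - (126 - 24)) - 27 = (4 - 1*102) - 27 = (4 - 102) - 27 = -98 - 27 = -125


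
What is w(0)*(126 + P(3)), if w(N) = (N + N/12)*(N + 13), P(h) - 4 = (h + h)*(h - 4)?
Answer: 0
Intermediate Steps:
P(h) = 4 + 2*h*(-4 + h) (P(h) = 4 + (h + h)*(h - 4) = 4 + (2*h)*(-4 + h) = 4 + 2*h*(-4 + h))
w(N) = 13*N*(13 + N)/12 (w(N) = (N + N*(1/12))*(13 + N) = (N + N/12)*(13 + N) = (13*N/12)*(13 + N) = 13*N*(13 + N)/12)
w(0)*(126 + P(3)) = ((13/12)*0*(13 + 0))*(126 + (4 - 8*3 + 2*3²)) = ((13/12)*0*13)*(126 + (4 - 24 + 2*9)) = 0*(126 + (4 - 24 + 18)) = 0*(126 - 2) = 0*124 = 0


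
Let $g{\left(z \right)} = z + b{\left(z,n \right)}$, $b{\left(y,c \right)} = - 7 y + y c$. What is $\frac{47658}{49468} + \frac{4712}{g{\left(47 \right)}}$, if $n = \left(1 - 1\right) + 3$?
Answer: $- \frac{113186719}{3487494} \approx -32.455$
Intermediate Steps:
$n = 3$ ($n = 0 + 3 = 3$)
$b{\left(y,c \right)} = - 7 y + c y$
$g{\left(z \right)} = - 3 z$ ($g{\left(z \right)} = z + z \left(-7 + 3\right) = z + z \left(-4\right) = z - 4 z = - 3 z$)
$\frac{47658}{49468} + \frac{4712}{g{\left(47 \right)}} = \frac{47658}{49468} + \frac{4712}{\left(-3\right) 47} = 47658 \cdot \frac{1}{49468} + \frac{4712}{-141} = \frac{23829}{24734} + 4712 \left(- \frac{1}{141}\right) = \frac{23829}{24734} - \frac{4712}{141} = - \frac{113186719}{3487494}$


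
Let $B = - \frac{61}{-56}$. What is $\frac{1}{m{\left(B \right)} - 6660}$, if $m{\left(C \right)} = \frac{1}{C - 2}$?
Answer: $- \frac{51}{339716} \approx -0.00015013$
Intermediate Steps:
$B = \frac{61}{56}$ ($B = \left(-61\right) \left(- \frac{1}{56}\right) = \frac{61}{56} \approx 1.0893$)
$m{\left(C \right)} = \frac{1}{-2 + C}$
$\frac{1}{m{\left(B \right)} - 6660} = \frac{1}{\frac{1}{-2 + \frac{61}{56}} - 6660} = \frac{1}{\frac{1}{- \frac{51}{56}} - 6660} = \frac{1}{- \frac{56}{51} - 6660} = \frac{1}{- \frac{339716}{51}} = - \frac{51}{339716}$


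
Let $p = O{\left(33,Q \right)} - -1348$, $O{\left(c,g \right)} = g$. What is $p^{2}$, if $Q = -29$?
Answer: $1739761$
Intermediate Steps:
$p = 1319$ ($p = -29 - -1348 = -29 + 1348 = 1319$)
$p^{2} = 1319^{2} = 1739761$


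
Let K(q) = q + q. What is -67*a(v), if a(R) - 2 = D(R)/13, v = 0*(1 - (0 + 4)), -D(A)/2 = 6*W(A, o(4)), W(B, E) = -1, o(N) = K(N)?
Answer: -2546/13 ≈ -195.85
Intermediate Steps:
K(q) = 2*q
o(N) = 2*N
D(A) = 12 (D(A) = -12*(-1) = -2*(-6) = 12)
v = 0 (v = 0*(1 - 1*4) = 0*(1 - 4) = 0*(-3) = 0)
a(R) = 38/13 (a(R) = 2 + 12/13 = 38/13)
-67*a(v) = -67*38/13 = -2546/13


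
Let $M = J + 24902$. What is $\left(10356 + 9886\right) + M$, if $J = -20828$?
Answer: $24316$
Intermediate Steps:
$M = 4074$ ($M = -20828 + 24902 = 4074$)
$\left(10356 + 9886\right) + M = \left(10356 + 9886\right) + 4074 = 20242 + 4074 = 24316$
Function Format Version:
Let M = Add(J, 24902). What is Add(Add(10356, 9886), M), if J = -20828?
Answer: 24316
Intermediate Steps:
M = 4074 (M = Add(-20828, 24902) = 4074)
Add(Add(10356, 9886), M) = Add(Add(10356, 9886), 4074) = Add(20242, 4074) = 24316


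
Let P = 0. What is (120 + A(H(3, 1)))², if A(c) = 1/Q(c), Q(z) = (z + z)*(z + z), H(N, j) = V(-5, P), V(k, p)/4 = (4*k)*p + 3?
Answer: 4777712641/331776 ≈ 14400.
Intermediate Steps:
V(k, p) = 12 + 16*k*p (V(k, p) = 4*((4*k)*p + 3) = 4*(4*k*p + 3) = 4*(3 + 4*k*p) = 12 + 16*k*p)
H(N, j) = 12 (H(N, j) = 12 + 16*(-5)*0 = 12 + 0 = 12)
Q(z) = 4*z² (Q(z) = (2*z)*(2*z) = 4*z²)
A(c) = 1/(4*c²)
(120 + A(H(3, 1)))² = (120 + (¼)/12²)² = (120 + (¼)*(1/144))² = (120 + 1/576)² = (69121/576)² = 4777712641/331776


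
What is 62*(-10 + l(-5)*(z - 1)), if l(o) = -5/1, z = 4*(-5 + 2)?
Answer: 3410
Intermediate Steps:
z = -12 (z = 4*(-3) = -12)
l(o) = -5 (l(o) = -5*1 = -5)
62*(-10 + l(-5)*(z - 1)) = 62*(-10 - 5*(-12 - 1)) = 62*(-10 - 5*(-13)) = 62*(-10 + 65) = 62*55 = 3410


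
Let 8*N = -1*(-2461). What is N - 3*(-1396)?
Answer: 35965/8 ≈ 4495.6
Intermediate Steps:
N = 2461/8 (N = (-1*(-2461))/8 = (⅛)*2461 = 2461/8 ≈ 307.63)
N - 3*(-1396) = 2461/8 - 3*(-1396) = 2461/8 - 1*(-4188) = 2461/8 + 4188 = 35965/8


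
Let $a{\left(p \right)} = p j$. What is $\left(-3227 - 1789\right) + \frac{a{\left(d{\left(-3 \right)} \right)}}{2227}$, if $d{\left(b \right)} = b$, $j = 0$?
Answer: $-5016$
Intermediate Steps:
$a{\left(p \right)} = 0$ ($a{\left(p \right)} = p 0 = 0$)
$\left(-3227 - 1789\right) + \frac{a{\left(d{\left(-3 \right)} \right)}}{2227} = \left(-3227 - 1789\right) + \frac{0}{2227} = -5016 + 0 \cdot \frac{1}{2227} = -5016 + 0 = -5016$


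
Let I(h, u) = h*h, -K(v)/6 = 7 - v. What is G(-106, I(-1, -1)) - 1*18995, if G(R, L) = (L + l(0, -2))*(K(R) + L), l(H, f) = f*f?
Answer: -22380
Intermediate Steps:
l(H, f) = f²
K(v) = -42 + 6*v (K(v) = -6*(7 - v) = -42 + 6*v)
I(h, u) = h²
G(R, L) = (4 + L)*(-42 + L + 6*R) (G(R, L) = (L + (-2)²)*((-42 + 6*R) + L) = (L + 4)*(-42 + L + 6*R) = (4 + L)*(-42 + L + 6*R))
G(-106, I(-1, -1)) - 1*18995 = (-168 + ((-1)²)² - 38*(-1)² + 24*(-106) + 6*(-1)²*(-106)) - 1*18995 = (-168 + 1² - 38*1 - 2544 + 6*1*(-106)) - 18995 = (-168 + 1 - 38 - 2544 - 636) - 18995 = -3385 - 18995 = -22380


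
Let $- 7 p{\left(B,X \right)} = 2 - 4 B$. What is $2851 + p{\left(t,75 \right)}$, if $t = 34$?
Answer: $\frac{20091}{7} \approx 2870.1$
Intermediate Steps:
$p{\left(B,X \right)} = - \frac{2}{7} + \frac{4 B}{7}$ ($p{\left(B,X \right)} = - \frac{2 - 4 B}{7} = - \frac{2}{7} + \frac{4 B}{7}$)
$2851 + p{\left(t,75 \right)} = 2851 + \left(- \frac{2}{7} + \frac{4}{7} \cdot 34\right) = 2851 + \left(- \frac{2}{7} + \frac{136}{7}\right) = 2851 + \frac{134}{7} = \frac{20091}{7}$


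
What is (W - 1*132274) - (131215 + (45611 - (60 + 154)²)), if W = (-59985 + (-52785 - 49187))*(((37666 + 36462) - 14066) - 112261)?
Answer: 8453730139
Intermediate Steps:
W = 8453993443 (W = (-59985 - 101972)*((74128 - 14066) - 112261) = -161957*(60062 - 112261) = -161957*(-52199) = 8453993443)
(W - 1*132274) - (131215 + (45611 - (60 + 154)²)) = (8453993443 - 1*132274) - (131215 + (45611 - (60 + 154)²)) = (8453993443 - 132274) - (131215 + (45611 - 1*214²)) = 8453861169 - (131215 + (45611 - 1*45796)) = 8453861169 - (131215 + (45611 - 45796)) = 8453861169 - (131215 - 185) = 8453861169 - 1*131030 = 8453861169 - 131030 = 8453730139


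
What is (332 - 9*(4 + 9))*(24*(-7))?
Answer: -36120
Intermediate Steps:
(332 - 9*(4 + 9))*(24*(-7)) = (332 - 9*13)*(-168) = (332 - 117)*(-168) = 215*(-168) = -36120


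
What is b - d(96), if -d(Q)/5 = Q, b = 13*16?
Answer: 688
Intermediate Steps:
b = 208
d(Q) = -5*Q
b - d(96) = 208 - (-5)*96 = 208 - 1*(-480) = 208 + 480 = 688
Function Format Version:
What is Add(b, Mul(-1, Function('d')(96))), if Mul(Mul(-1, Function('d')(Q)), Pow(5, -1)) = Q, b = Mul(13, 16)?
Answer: 688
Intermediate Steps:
b = 208
Function('d')(Q) = Mul(-5, Q)
Add(b, Mul(-1, Function('d')(96))) = Add(208, Mul(-1, Mul(-5, 96))) = Add(208, Mul(-1, -480)) = Add(208, 480) = 688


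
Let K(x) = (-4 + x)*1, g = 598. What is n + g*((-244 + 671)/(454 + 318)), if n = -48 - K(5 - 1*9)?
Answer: 112233/386 ≈ 290.76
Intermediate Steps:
K(x) = -4 + x
n = -40 (n = -48 - (-4 + (5 - 1*9)) = -48 - (-4 + (5 - 9)) = -48 - (-4 - 4) = -48 - 1*(-8) = -48 + 8 = -40)
n + g*((-244 + 671)/(454 + 318)) = -40 + 598*((-244 + 671)/(454 + 318)) = -40 + 598*(427/772) = -40 + 127673/386 = 112233/386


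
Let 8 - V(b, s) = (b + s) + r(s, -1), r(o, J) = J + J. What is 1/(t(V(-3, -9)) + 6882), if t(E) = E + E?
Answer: 1/6926 ≈ 0.00014438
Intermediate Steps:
r(o, J) = 2*J
V(b, s) = 10 - b - s (V(b, s) = 8 - ((b + s) + 2*(-1)) = 8 - ((b + s) - 2) = 8 - (-2 + b + s) = 8 + (2 - b - s) = 10 - b - s)
t(E) = 2*E
1/(t(V(-3, -9)) + 6882) = 1/(2*(10 - 1*(-3) - 1*(-9)) + 6882) = 1/(2*(10 + 3 + 9) + 6882) = 1/(2*22 + 6882) = 1/(44 + 6882) = 1/6926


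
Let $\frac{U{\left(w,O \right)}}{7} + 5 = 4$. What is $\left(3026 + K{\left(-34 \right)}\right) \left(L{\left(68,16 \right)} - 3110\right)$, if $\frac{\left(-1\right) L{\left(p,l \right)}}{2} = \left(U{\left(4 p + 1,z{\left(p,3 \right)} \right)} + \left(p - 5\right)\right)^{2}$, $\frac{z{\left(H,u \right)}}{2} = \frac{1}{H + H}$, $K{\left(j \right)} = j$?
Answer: $-28070944$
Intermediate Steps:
$z{\left(H,u \right)} = \frac{1}{H}$ ($z{\left(H,u \right)} = \frac{2}{H + H} = \frac{2}{2 H} = 2 \frac{1}{2 H} = \frac{1}{H}$)
$U{\left(w,O \right)} = -7$ ($U{\left(w,O \right)} = -35 + 7 \cdot 4 = -35 + 28 = -7$)
$L{\left(p,l \right)} = - 2 \left(-12 + p\right)^{2}$ ($L{\left(p,l \right)} = - 2 \left(-7 + \left(p - 5\right)\right)^{2} = - 2 \left(-7 + \left(-5 + p\right)\right)^{2} = - 2 \left(-12 + p\right)^{2}$)
$\left(3026 + K{\left(-34 \right)}\right) \left(L{\left(68,16 \right)} - 3110\right) = \left(3026 - 34\right) \left(- 2 \left(-12 + 68\right)^{2} - 3110\right) = 2992 \left(- 2 \cdot 56^{2} - 3110\right) = 2992 \left(\left(-2\right) 3136 - 3110\right) = 2992 \left(-6272 - 3110\right) = 2992 \left(-9382\right) = -28070944$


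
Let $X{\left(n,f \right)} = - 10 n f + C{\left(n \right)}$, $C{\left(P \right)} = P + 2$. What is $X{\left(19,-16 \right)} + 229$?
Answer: $3290$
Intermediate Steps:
$C{\left(P \right)} = 2 + P$
$X{\left(n,f \right)} = 2 + n - 10 f n$ ($X{\left(n,f \right)} = - 10 n f + \left(2 + n\right) = - 10 f n + \left(2 + n\right) = 2 + n - 10 f n$)
$X{\left(19,-16 \right)} + 229 = \left(2 + 19 - \left(-160\right) 19\right) + 229 = \left(2 + 19 + 3040\right) + 229 = 3061 + 229 = 3290$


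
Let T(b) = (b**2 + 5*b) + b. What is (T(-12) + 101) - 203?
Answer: -30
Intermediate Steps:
T(b) = b**2 + 6*b
(T(-12) + 101) - 203 = (-12*(6 - 12) + 101) - 203 = (-12*(-6) + 101) - 203 = (72 + 101) - 203 = 173 - 203 = -30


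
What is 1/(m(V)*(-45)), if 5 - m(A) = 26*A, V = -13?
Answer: -1/15435 ≈ -6.4788e-5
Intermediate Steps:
m(A) = 5 - 26*A
1/(m(V)*(-45)) = 1/((5 - 26*(-13))*(-45)) = 1/((5 + 338)*(-45)) = 1/(343*(-45)) = 1/(-15435) = -1/15435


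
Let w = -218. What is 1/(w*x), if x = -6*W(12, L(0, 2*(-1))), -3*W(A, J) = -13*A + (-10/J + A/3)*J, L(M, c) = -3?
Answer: 1/77608 ≈ 1.2885e-5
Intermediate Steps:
W(A, J) = 13*A/3 - J*(-10/J + A/3)/3 (W(A, J) = -(-13*A + (-10/J + A/3)*J)/3 = -(-13*A + J*(-10/J + A/3))/3 = 13*A/3 - J*(-10/J + A/3)/3)
x = -356 (x = -6*(10/3 + (13/3)*12 - ⅑*12*(-3)) = -6*(10/3 + 52 + 4) = -6*178/3 = -356)
1/(w*x) = 1/(-218*(-356)) = 1/77608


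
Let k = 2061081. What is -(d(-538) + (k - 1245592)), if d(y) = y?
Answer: -814951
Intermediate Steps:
-(d(-538) + (k - 1245592)) = -(-538 + (2061081 - 1245592)) = -(-538 + 815489) = -1*814951 = -814951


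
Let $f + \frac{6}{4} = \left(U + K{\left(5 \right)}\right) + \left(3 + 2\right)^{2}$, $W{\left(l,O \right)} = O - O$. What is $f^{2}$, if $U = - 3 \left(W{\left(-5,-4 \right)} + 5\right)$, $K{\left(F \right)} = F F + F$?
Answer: $\frac{5929}{4} \approx 1482.3$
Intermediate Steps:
$W{\left(l,O \right)} = 0$
$K{\left(F \right)} = F + F^{2}$ ($K{\left(F \right)} = F^{2} + F = F + F^{2}$)
$U = -15$ ($U = - 3 \left(0 + 5\right) = \left(-3\right) 5 = -15$)
$f = \frac{77}{2}$ ($f = - \frac{3}{2} - \left(15 - \left(3 + 2\right)^{2} - 5 \left(1 + 5\right)\right) = - \frac{3}{2} + \left(\left(-15 + 5 \cdot 6\right) + 5^{2}\right) = - \frac{3}{2} + \left(\left(-15 + 30\right) + 25\right) = - \frac{3}{2} + \left(15 + 25\right) = - \frac{3}{2} + 40 = \frac{77}{2} \approx 38.5$)
$f^{2} = \left(\frac{77}{2}\right)^{2} = \frac{5929}{4}$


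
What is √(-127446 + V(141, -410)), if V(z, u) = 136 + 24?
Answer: I*√127286 ≈ 356.77*I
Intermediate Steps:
V(z, u) = 160
√(-127446 + V(141, -410)) = √(-127446 + 160) = √(-127286) = I*√127286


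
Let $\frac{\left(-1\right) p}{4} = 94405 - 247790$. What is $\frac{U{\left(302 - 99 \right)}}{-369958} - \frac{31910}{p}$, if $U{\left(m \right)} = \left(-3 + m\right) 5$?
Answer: $- \frac{620944989}{11349201566} \approx -0.054713$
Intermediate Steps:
$p = 613540$ ($p = - 4 \left(94405 - 247790\right) = \left(-4\right) \left(-153385\right) = 613540$)
$U{\left(m \right)} = -15 + 5 m$
$\frac{U{\left(302 - 99 \right)}}{-369958} - \frac{31910}{p} = \frac{-15 + 5 \left(302 - 99\right)}{-369958} - \frac{31910}{613540} = \left(-15 + 5 \left(302 - 99\right)\right) \left(- \frac{1}{369958}\right) - \frac{3191}{61354} = \left(-15 + 5 \cdot 203\right) \left(- \frac{1}{369958}\right) - \frac{3191}{61354} = \left(-15 + 1015\right) \left(- \frac{1}{369958}\right) - \frac{3191}{61354} = 1000 \left(- \frac{1}{369958}\right) - \frac{3191}{61354} = - \frac{500}{184979} - \frac{3191}{61354} = - \frac{620944989}{11349201566}$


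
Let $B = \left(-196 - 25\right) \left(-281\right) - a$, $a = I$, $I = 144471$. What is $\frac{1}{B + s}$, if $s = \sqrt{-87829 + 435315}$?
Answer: $- \frac{41185}{3392234707} - \frac{\sqrt{347486}}{6784469414} \approx -1.2228 \cdot 10^{-5}$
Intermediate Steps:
$a = 144471$
$s = \sqrt{347486} \approx 589.48$
$B = -82370$ ($B = \left(-196 - 25\right) \left(-281\right) - 144471 = \left(-221\right) \left(-281\right) - 144471 = 62101 - 144471 = -82370$)
$\frac{1}{B + s} = \frac{1}{-82370 + \sqrt{347486}}$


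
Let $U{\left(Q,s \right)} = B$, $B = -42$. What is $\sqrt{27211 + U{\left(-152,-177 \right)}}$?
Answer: $\sqrt{27169} \approx 164.83$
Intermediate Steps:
$U{\left(Q,s \right)} = -42$
$\sqrt{27211 + U{\left(-152,-177 \right)}} = \sqrt{27211 - 42} = \sqrt{27169}$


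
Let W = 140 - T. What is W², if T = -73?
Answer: 45369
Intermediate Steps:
W = 213 (W = 140 - 1*(-73) = 140 + 73 = 213)
W² = 213² = 45369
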